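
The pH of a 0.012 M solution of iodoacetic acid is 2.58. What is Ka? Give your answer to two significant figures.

[H+] = 10^(-2.58) = 2.63 × 10^-3 M
At equilibrium [HA] = 0.012 − 2.63 × 10^-3 = 9.37 × 10^-3 M
Ka = [H+][A-]/[HA] = (2.63 × 10^-3)² / 9.37 × 10^-3 = 7.4 × 10^-4

Ka = 7.4 × 10^-4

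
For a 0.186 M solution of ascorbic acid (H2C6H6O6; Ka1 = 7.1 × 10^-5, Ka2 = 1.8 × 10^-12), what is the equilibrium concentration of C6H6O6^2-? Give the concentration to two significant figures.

First ionization gives [H+] ≈ [HC6H6O6-] = 3.63 × 10^-3 M.
Second step: Ka2 = [H+][C6H6O6^2-]/[HC6H6O6-] ≈ [C6H6O6^2-] (since [H+] ≈ [HC6H6O6-]).
So [C6H6O6^2-] ≈ Ka2.

1.8 × 10^-12 M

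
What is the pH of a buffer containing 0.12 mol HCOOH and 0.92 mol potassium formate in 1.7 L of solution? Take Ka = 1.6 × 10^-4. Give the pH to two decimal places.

pH = 4.68

pKa = −log(1.6 × 10^-4) = 3.796
Using pH = pKa + log([base]/[acid]) with [base]/[acid] = 0.92/0.12:
pH = 3.796 + (+0.885) = 4.68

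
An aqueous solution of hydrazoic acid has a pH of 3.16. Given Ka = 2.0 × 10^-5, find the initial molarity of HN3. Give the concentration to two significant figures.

[H+] = 10^(-3.16) = 6.92 × 10^-4 M = x
Ka = x²/(C₀ − x) ⇒ C₀ = x + x²/Ka
C₀ = 6.92 × 10^-4 + (6.92 × 10^-4)²/(2.0 × 10^-5) = 2.46 × 10^-2 M

C₀ = 2.5 × 10^-2 M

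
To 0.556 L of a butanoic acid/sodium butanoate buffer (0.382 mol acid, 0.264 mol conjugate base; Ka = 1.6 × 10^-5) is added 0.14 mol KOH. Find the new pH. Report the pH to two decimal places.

OH- converts CH3(CH2)2COOH to CH3(CH2)2COO-: CH3(CH2)2COOH → 0.242 mol, CH3(CH2)2COO- → 0.404 mol.
pKa = −log(1.6 × 10^-5) = 4.796
pH = pKa + log([A⁻]/[HA]) = 4.796 + log(0.404/0.242) = 4.796 +0.223

pH = 5.02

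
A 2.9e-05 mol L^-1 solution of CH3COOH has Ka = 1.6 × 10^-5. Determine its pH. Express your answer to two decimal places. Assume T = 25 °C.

CH3COOH ⇌ CH3COO- + H+
From the ICE table, Ka = x²/(2.9e-05 − x) = 1.6 × 10^-5.
x is not negligible relative to C₀; solve x² + 1.6e-05·x − 4.64e-10 = 0.
x = (−Ka + √(Ka² + 4·Ka·C₀))/2 = 1.50 × 10^-5 M
pH = −log[H+] = −log(1.50 × 10^-5) = 4.82

pH = 4.82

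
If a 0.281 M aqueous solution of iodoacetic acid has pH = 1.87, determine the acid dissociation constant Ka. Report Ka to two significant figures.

[H+] = 10^(-1.87) = 1.35 × 10^-2 M
At equilibrium [HA] = 0.281 − 1.35 × 10^-2 = 2.68 × 10^-1 M
Ka = [H+][A-]/[HA] = (1.35 × 10^-2)² / 2.68 × 10^-1 = 6.8 × 10^-4

Ka = 6.8 × 10^-4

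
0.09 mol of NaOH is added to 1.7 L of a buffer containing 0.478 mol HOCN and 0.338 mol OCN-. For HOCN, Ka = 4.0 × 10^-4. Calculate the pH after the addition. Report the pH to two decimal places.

pH = 3.44

OH- converts HOCN to OCN-: HOCN → 0.388 mol, OCN- → 0.428 mol.
pKa = −log(4.0 × 10^-4) = 3.398
pH = pKa + log(n_OCN-/n_HOCN) = 3.398 + log(0.428/0.388) = 3.398 + (+0.043)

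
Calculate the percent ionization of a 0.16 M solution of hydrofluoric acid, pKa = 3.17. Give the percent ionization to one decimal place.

HF ⇌ F- + H+; let x = [H+] at equilibrium.
Ka = 10^(−3.17) = 6.76 × 10^-4
Ka = x²/(C₀ − x); solving the quadratic gives x = 1.01 × 10^-2 M.
% ionization = x/C₀ × 100% = 1.01 × 10^-2/0.16 × 100% = 6.3%

6.3%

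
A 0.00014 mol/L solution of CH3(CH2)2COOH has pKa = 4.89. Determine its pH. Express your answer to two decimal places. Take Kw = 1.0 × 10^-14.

CH3(CH2)2COOH ⇌ CH3(CH2)2COO- + H+
Ka = 10^(−4.89) = 1.29 × 10^-5
Ka = [H+]²/(0.00014 − [H+]) = 1.29 × 10^-5
[H+] is not negligible relative to C₀; solve [H+]² + 1.29e-05·[H+] − 1.81e-09 = 0.
[H+] = (−Ka + √(Ka² + 4·Ka·C₀))/2 = 3.65 × 10^-5 M
pH = −log[H+] = −log(3.65 × 10^-5) = 4.44

pH = 4.44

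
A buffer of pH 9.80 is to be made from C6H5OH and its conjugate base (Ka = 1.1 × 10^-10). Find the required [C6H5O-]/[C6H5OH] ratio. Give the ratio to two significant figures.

ratio = 0.69

pKa = -log(1.1 × 10^-10) = 9.959
pH = pKa + log(r) ⇒ log(r) = 9.80 − 9.959 = -0.159
r = [C6H5O-]/[C6H5OH] = 10^(-0.159) = 0.693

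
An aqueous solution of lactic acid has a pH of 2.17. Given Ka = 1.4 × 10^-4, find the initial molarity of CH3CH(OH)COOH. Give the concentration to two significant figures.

C₀ = 3.3 × 10^-1 M

[H+] = 10^(-2.17) = 6.76 × 10^-3 M = x
Ka = x²/(C₀ − x) ⇒ C₀ = x + x²/Ka
C₀ = 6.76 × 10^-3 + (6.76 × 10^-3)²/(1.4 × 10^-4) = 3.33 × 10^-1 M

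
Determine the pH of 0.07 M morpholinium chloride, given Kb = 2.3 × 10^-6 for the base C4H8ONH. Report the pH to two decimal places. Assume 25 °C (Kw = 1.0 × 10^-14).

C4H8ONH2+ is the conjugate acid of the weak base C4H8ONH.
Ka = Kw/Kb = 1.0×10^-14 / 2.3 × 10^-6 = 4.35 × 10^-9
Ka = [H+]²/(0.07 − [H+]) = 4.35 × 10^-9
Since Ka ≪ C₀, [H+] ≈ √(Ka·C₀) = 1.74 × 10^-5 M.
Check: 0.025% ionized — well under 5%, approximation valid.
pH = −log[H+] = −log(1.74 × 10^-5) = 4.76

pH = 4.76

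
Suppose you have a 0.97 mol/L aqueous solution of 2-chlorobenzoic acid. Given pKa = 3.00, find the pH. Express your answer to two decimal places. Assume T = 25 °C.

ClC6H4COOH ⇌ ClC6H4COO- + H+
Ka = 10^(−3.00) = 1.00 × 10^-3
Ka = [H+]²/(0.97 − [H+]) = 1.00 × 10^-3
Neglecting [H+] in the denominator: [H+] = √(1.00 × 10^-3 × 0.97) = 3.11 × 10^-2 M
Check: 3.2% ionized — well under 5%, approximation valid.
pH = −log(3.11 × 10^-2) = 1.51

pH = 1.51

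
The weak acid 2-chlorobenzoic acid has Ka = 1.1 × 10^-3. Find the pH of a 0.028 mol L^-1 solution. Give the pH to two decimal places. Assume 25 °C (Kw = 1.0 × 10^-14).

pH = 2.30

ClC6H4COOH ⇌ ClC6H4COO- + H+
From the ICE table, Ka = [H+]²/(0.028 − [H+]) = 1.1 × 10^-3.
[H+] is not negligible relative to C₀; solve [H+]² + 0.0011·[H+] − 3.08e-05 = 0.
[H+] = [−0.0011 + √(0.0011² + 0.000123)]/2 = 5.03 × 10^-3 M
pH = −log[H+] = −log(5.03 × 10^-3) = 2.30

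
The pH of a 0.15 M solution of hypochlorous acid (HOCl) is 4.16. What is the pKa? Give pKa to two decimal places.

pKa = 7.50

[H+] = 10^(-4.16) = 6.92 × 10^-5 M
At equilibrium [HA] = 0.15 − 6.92 × 10^-5 = 1.50 × 10^-1 M
Ka = [H+][A-]/[HA] = (6.92 × 10^-5)² / 1.50 × 10^-1 = 3.19 × 10^-8
pKa = -log(3.19 × 10^-8) = 7.50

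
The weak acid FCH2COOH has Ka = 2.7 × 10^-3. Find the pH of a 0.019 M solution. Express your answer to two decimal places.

pH = 2.23

FCH2COOH ⇌ FCH2COO- + H+
From the ICE table, Ka = [H+]²/(0.019 − [H+]) = 2.7 × 10^-3.
Here C₀/Ka ≈ 7.04, so the small-[H+] approximation fails. Use the quadratic:
[H+] = (−Ka + √(Ka² + 4·Ka·C₀))/2 = 5.94 × 10^-3 M
pH = −log[H+] = −log(5.94 × 10^-3) = 2.23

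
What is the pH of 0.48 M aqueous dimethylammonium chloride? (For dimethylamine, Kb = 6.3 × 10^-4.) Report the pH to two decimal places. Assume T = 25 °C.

(CH3)2NH2+ is the conjugate acid of the weak base (CH3)2NH.
Ka = Kw/Kb = 1.0×10^-14 / 6.3 × 10^-4 = 1.59 × 10^-11
Let x = [H+] at equilibrium. Ka = x²/(0.48 − x).
Since Ka ≪ C₀, x ≈ √(Ka·C₀) = 2.76 × 10^-6 M.
pH = −log(2.76 × 10^-6) = 5.56

pH = 5.56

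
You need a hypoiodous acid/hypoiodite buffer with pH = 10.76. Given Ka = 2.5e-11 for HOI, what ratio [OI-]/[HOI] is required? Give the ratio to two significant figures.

pKa = -log(2.5 × 10^-11) = 10.602
pH = pKa + log(r) ⇒ log(r) = 10.76 − 10.602 = +0.158
r = [OI-]/[HOI] = 10^(+0.158) = 1.44

ratio = 1.4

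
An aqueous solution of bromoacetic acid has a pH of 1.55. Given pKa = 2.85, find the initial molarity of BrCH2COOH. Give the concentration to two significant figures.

C₀ = 5.9 × 10^-1 M

[H+] = 10^(-1.55) = 2.82 × 10^-2 M = x
Ka = 10^(−2.85) = 1.41 × 10^-3
Ka = x²/(C₀ − x) ⇒ C₀ = x + x²/Ka
C₀ = 2.82 × 10^-2 + (2.82 × 10^-2)²/(1.41 × 10^-3) = 5.92 × 10^-1 M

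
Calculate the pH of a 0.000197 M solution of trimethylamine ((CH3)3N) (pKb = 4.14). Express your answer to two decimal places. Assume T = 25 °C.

(CH3)3N + H2O ⇌ (CH3)3NH+ + OH-
Kb = 10^(−4.14) = 7.24 × 10^-5
Let x = [OH-] at equilibrium. Kb = x²/(0.000197 − x).
Here C₀/Kb ≈ 2.72, so the small-x approximation fails. Use the quadratic:
x = [−7.24e-05 + √(7.24e-05² + 5.71e-08)]/2 = 8.86 × 10^-5 M
pOH = 4.05, so pH = 14.00 − pOH = 9.95

pH = 9.95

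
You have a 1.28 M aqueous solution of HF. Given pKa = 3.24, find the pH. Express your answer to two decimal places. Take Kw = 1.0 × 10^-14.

HF ⇌ F- + H+
Ka = 10^(−3.24) = 5.75 × 10^-4
Ka = [H+]²/(1.28 − [H+]) = 5.75 × 10^-4
Neglecting [H+] in the denominator: [H+] = √(5.75 × 10^-4 × 1.28) = 2.71 × 10^-2 M
pH = −log[H+] = −log(2.71 × 10^-2) = 1.57

pH = 1.57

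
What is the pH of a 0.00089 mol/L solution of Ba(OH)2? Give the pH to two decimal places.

pH = 11.25

Ba(OH)2 is a strong base (each formula unit releases 2 OH-); [OH-] = 0.00178 M.
pOH = -log(0.00178) = 2.75
pH = 14.00 - 2.75 = 11.25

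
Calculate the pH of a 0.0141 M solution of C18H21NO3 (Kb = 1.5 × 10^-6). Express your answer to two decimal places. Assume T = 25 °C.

pH = 10.16

C18H21NO3 + H2O ⇌ C18H22NO3+ + OH-
Kb = x²/(0.0141 − x) = 1.5 × 10^-6
Assume x ≪ 0.0141: x ≈ √(1.5 × 10^-6 × 0.0141) = 1.45 × 10^-4 M
pOH = 3.84, so pH = 14.00 − pOH = 10.16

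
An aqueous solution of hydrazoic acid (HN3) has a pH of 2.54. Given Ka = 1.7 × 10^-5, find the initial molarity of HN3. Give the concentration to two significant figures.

C₀ = 4.9 × 10^-1 M

[H+] = 10^(-2.54) = 2.88 × 10^-3 M = x
Ka = x²/(C₀ − x) ⇒ C₀ = x + x²/Ka
C₀ = 2.88 × 10^-3 + (2.88 × 10^-3)²/(1.7 × 10^-5) = 4.91 × 10^-1 M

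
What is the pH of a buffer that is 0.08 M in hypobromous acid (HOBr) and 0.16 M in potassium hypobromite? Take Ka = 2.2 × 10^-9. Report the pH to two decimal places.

pH = 8.96

pKa = −log(2.2 × 10^-9) = 8.658
Henderson–Hasselbalch: pH = pKa + log([OBr-]/[HOBr]) = 8.658 + log(0.16/0.08)
pH = 8.658 + (+0.301) = 8.96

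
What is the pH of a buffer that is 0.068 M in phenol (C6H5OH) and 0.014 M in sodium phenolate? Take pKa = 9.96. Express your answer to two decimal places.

Using pH = pKa + log([base]/[acid]) with [base]/[acid] = 0.014/0.068:
pH = 9.96 + (-0.686) = 9.27

pH = 9.27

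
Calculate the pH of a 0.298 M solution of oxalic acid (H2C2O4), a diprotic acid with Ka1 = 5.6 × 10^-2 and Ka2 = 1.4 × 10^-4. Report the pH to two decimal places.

Ka1 ≫ Ka2, so treat the first dissociation as the only significant source of H+.
Ka1 = x²/(0.298 − x) = 5.6 × 10^-2
Solving the quadratic: x = (−Ka1 + √(Ka1² + 4·Ka1·C₀))/2 = 1.04 × 10^-1 M
pH = −log(1.04 × 10^-1) = 0.98

pH = 0.98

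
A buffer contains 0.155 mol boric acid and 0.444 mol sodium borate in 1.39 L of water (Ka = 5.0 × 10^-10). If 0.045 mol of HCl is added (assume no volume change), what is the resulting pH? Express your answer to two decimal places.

Added H+ converts B(OH)4- to B(OH)3: B(OH)3 → 0.2 mol, B(OH)4- → 0.399 mol.
pKa = −log(5.0 × 10^-10) = 9.301
pH = pKa + log(n_B(OH)4-/n_B(OH)3) = 9.301 + log(0.399/0.2) = 9.301 + (+0.300)

pH = 9.60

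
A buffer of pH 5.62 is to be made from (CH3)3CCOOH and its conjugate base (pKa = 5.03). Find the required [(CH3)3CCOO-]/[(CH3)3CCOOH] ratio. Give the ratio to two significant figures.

pH = pKa + log(r) ⇒ log(r) = 5.62 − 5.03 = +0.59
r = [(CH3)3CCOO-]/[(CH3)3CCOOH] = 10^(+0.59) = 3.89

ratio = 3.9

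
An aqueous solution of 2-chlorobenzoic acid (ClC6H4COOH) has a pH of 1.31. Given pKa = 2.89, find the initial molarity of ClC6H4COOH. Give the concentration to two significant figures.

[H+] = 10^(-1.31) = 4.90 × 10^-2 M = x
Ka = 10^(−2.89) = 1.29 × 10^-3
Ka = x²/(C₀ − x) ⇒ C₀ = x + x²/Ka
C₀ = 4.90 × 10^-2 + (4.90 × 10^-2)²/(1.29 × 10^-3) = 1.91 M

C₀ = 1.9 M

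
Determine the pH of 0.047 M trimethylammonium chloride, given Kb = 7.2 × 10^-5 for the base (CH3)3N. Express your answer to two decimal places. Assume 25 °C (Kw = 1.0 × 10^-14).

(CH3)3NH+ is the conjugate acid of the weak base (CH3)3N.
Ka = Kw/Kb = 1.0×10^-14 / 7.2 × 10^-5 = 1.39 × 10^-10
From the ICE table, Ka = x²/(0.047 − x) = 1.39 × 10^-10.
Since Ka ≪ C₀, x ≈ √(Ka·C₀) = 2.56 × 10^-6 M.
Check: 0.0054% ionized — well under 5%, approximation valid.
pH = −log(2.56 × 10^-6) = 5.59

pH = 5.59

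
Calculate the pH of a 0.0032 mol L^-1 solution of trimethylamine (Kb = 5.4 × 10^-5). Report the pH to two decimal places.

pH = 10.59

(CH3)3N + H2O ⇌ (CH3)3NH+ + OH-
From the ICE table, Kb = [OH-]²/(0.0032 − [OH-]) = 5.4 × 10^-5.
The 5% rule fails; solving [OH-]² + Kb·[OH-] − Kb·C₀ = 0 exactly:
[OH-] = (−Kb + √(Kb² + 4·Kb·C₀))/2 = 3.90 × 10^-4 M
pOH = −log(3.90 × 10^-4) = 3.41; pH = 14.00 − 3.41 = 10.59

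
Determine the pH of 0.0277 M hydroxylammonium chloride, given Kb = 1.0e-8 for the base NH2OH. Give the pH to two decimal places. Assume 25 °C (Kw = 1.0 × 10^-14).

pH = 3.78

NH3OH+ is the conjugate acid of the weak base NH2OH.
Ka = Kw/Kb = 1.0×10^-14 / 1.0 × 10^-8 = 1.00 × 10^-6
From the ICE table, Ka = [H+]²/(0.0277 − [H+]) = 1.00 × 10^-6.
Since Ka ≪ C₀, [H+] ≈ √(Ka·C₀) = 1.66 × 10^-4 M.
pH = −log[H+] = −log(1.66 × 10^-4) = 3.78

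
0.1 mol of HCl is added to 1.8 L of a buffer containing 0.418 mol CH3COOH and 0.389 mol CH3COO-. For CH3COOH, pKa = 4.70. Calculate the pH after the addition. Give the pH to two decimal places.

pH = 4.45

After neutralization: n(CH3COOH) = 0.518 mol, n(CH3COO-) = 0.289 mol.
Henderson–Hasselbalch with mole ratio 0.289/0.518: pH = 4.70 + (-0.253)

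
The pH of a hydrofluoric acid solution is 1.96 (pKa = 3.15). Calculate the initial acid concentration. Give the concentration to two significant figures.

[H+] = 10^(-1.96) = 1.10 × 10^-2 M = x
Ka = 10^(−3.15) = 7.08 × 10^-4
Ka = x²/(C₀ − x) ⇒ C₀ = x + x²/Ka
C₀ = 1.10 × 10^-2 + (1.10 × 10^-2)²/(7.08 × 10^-4) = 1.82 × 10^-1 M

C₀ = 1.8 × 10^-1 M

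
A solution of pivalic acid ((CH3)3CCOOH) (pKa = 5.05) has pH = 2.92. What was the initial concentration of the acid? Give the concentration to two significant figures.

C₀ = 1.6 × 10^-1 M

[H+] = 10^(-2.92) = 1.20 × 10^-3 M = x
Ka = 10^(−5.05) = 8.91 × 10^-6
Ka = x²/(C₀ − x) ⇒ C₀ = x + x²/Ka
C₀ = 1.20 × 10^-3 + (1.20 × 10^-3)²/(8.91 × 10^-6) = 1.63 × 10^-1 M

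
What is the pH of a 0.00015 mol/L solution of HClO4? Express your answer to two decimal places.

pH = 3.82

HClO4 is a strong acid and dissociates completely, so [H+] = 0.00015 M.
pH = -log(0.00015) = 3.82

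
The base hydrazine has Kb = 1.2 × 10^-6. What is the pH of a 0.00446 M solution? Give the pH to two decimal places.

pH = 9.86

N2H4 + H2O ⇌ N2H5+ + OH-
From the ICE table, Kb = [OH-]²/(0.00446 − [OH-]) = 1.2 × 10^-6.
Neglecting [OH-] in the denominator: [OH-] = √(1.2 × 10^-6 × 0.00446) = 7.32 × 10^-5 M
pOH = −log(7.32 × 10^-5) = 4.14; pH = 14.00 − 4.14 = 9.86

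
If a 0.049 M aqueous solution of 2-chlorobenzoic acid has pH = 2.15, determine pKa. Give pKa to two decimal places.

pKa = 2.92

[H+] = 10^(-2.15) = 7.08 × 10^-3 M
At equilibrium [HA] = 0.049 − 7.08 × 10^-3 = 4.19 × 10^-2 M
Ka = [H+][A-]/[HA] = (7.08 × 10^-3)² / 4.19 × 10^-2 = 1.20 × 10^-3
pKa = -log(1.20 × 10^-3) = 2.92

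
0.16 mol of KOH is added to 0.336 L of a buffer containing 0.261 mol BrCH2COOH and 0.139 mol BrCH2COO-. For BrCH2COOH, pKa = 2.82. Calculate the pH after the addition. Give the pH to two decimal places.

After neutralization: n(BrCH2COOH) = 0.101 mol, n(BrCH2COO-) = 0.299 mol.
pH = pKa + log(n_BrCH2COO-/n_BrCH2COOH) = 2.82 + log(0.299/0.101) = 2.82 + (+0.471)

pH = 3.29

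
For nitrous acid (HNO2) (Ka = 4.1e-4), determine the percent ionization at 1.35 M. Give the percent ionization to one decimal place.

HNO2 ⇌ NO2- + H+; let x = [H+] at equilibrium.
x ≈ √(Ka·C₀) = √(4.1 × 10^-4 × 1.35) = 2.35 × 10^-2 M
Fraction ionized = 2.35 × 10^-2 / 1.35 = 0.0174 → 1.7%

1.7%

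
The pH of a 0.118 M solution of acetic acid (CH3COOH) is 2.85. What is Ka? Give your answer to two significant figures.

[H+] = 10^(-2.85) = 1.41 × 10^-3 M
At equilibrium [HA] = 0.118 − 1.41 × 10^-3 = 1.17 × 10^-1 M
Ka = [H+][A-]/[HA] = (1.41 × 10^-3)² / 1.17 × 10^-1 = 1.7 × 10^-5

Ka = 1.7 × 10^-5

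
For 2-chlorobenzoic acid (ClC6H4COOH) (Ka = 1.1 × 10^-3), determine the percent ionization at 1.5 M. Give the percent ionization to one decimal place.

ClC6H4COOH ⇌ ClC6H4COO- + H+; let x = [H+] at equilibrium.
x ≈ √(Ka·C₀) = √(1.1 × 10^-3 × 1.5) = 4.06 × 10^-2 M
Fraction ionized = 4.06 × 10^-2 / 1.5 = 0.0271 → 2.7%

2.7%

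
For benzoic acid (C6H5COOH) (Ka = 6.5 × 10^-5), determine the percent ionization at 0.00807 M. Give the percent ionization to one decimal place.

8.6%

C6H5COOH ⇌ C6H5COO- + H+; let x = [H+] at equilibrium.
Solve x² + 6.5e-05x − 5.25e-07 = 0 → x = 6.92 × 10^-4 M
% ionization = x/C₀ × 100% = 6.92 × 10^-4/0.00807 × 100% = 8.6%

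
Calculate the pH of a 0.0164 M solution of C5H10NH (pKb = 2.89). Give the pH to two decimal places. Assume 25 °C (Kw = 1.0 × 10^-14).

C5H10NH + H2O ⇌ C5H10NH2+ + OH-
Kb = 10^(−2.89) = 1.29 × 10^-3
From the ICE table, Kb = x²/(0.0164 − x) = 1.29 × 10^-3.
Here C₀/Kb ≈ 12.7, so the small-x approximation fails. Use the quadratic:
x = (−Kb + √(Kb² + 4·Kb·C₀))/2 = 4.00 × 10^-3 M
pOH = −log(4.00 × 10^-3) = 2.40; pH = 14.00 − 2.40 = 11.60

pH = 11.60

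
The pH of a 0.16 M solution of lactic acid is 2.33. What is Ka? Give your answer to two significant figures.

[H+] = 10^(-2.33) = 4.68 × 10^-3 M
At equilibrium [HA] = 0.16 − 4.68 × 10^-3 = 1.55 × 10^-1 M
Ka = [H+][A-]/[HA] = (4.68 × 10^-3)² / 1.55 × 10^-1 = 1.4 × 10^-4

Ka = 1.4 × 10^-4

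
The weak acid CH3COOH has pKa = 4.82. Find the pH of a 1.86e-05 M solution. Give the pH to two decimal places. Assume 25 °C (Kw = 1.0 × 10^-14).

pH = 4.97

CH3COOH ⇌ CH3COO- + H+
Ka = 10^(−4.82) = 1.51 × 10^-5
From the ICE table, Ka = [H+]²/(1.86e-05 − [H+]) = 1.51 × 10^-5.
[H+] is not negligible relative to C₀; solve [H+]² + 1.51e-05·[H+] − 2.81e-10 = 0.
[H+] = [−1.51e-05 + √(1.51e-05² + 1.12e-09)]/2 = 1.08 × 10^-5 M
pH = −log[H+] = −log(1.08 × 10^-5) = 4.97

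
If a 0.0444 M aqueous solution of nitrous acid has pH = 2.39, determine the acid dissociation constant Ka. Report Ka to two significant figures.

Ka = 4.1 × 10^-4

[H+] = 10^(-2.39) = 4.07 × 10^-3 M
At equilibrium [HA] = 0.0444 − 4.07 × 10^-3 = 4.03 × 10^-2 M
Ka = [H+][A-]/[HA] = (4.07 × 10^-3)² / 4.03 × 10^-2 = 4.1 × 10^-4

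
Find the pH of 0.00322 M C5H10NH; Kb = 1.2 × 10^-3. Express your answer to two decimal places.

C5H10NH + H2O ⇌ C5H10NH2+ + OH-
Kb = x²/(0.00322 − x) = 1.2 × 10^-3
The 5% rule fails; solving x² + Kb·x − Kb·C₀ = 0 exactly:
x = [−0.0012 + √(0.0012² + 1.55e-05)]/2 = 1.46 × 10^-3 M
pOH = −log(1.46 × 10^-3) = 2.84; pH = 14.00 − 2.84 = 11.16

pH = 11.16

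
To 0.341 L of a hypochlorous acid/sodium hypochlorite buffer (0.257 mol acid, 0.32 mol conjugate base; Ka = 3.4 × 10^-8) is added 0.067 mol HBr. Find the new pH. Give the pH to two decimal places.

pH = 7.36

Added H+ converts OCl- to HOCl: HOCl → 0.324 mol, OCl- → 0.253 mol.
pKa = −log(3.4 × 10^-8) = 7.469
pH = pKa + log(n_OCl-/n_HOCl) = 7.469 + log(0.253/0.324) = 7.469 + (-0.107)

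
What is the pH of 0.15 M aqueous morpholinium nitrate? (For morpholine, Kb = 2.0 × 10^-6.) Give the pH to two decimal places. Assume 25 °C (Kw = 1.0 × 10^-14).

C4H8ONH2+ is the conjugate acid of the weak base C4H8ONH.
Ka = Kw/Kb = 1.0×10^-14 / 2.0 × 10^-6 = 5.00 × 10^-9
Ka = x²/(0.15 − x) = 5.00 × 10^-9
Neglecting x in the denominator: x = √(5.00 × 10^-9 × 0.15) = 2.74 × 10^-5 M
Check: 0.018% ionized — well under 5%, approximation valid.
pH = −log(2.74 × 10^-5) = 4.56

pH = 4.56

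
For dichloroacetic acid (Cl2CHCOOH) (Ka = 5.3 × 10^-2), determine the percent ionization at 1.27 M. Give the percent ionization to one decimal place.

Cl2CHCOOH ⇌ Cl2CHCOO- + H+; let x = [H+] at equilibrium.
Solve x² + 0.053x − 0.0673 = 0 → x = 2.34 × 10^-1 M
Fraction ionized = 2.34 × 10^-1 / 1.27 = 0.1843 → 18.4%

18.4%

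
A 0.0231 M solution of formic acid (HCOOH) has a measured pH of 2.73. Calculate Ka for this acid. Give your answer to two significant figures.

Ka = 1.6 × 10^-4

[H+] = 10^(-2.73) = 1.86 × 10^-3 M
At equilibrium [HA] = 0.0231 − 1.86 × 10^-3 = 2.12 × 10^-2 M
Ka = [H+][A-]/[HA] = (1.86 × 10^-3)² / 2.12 × 10^-2 = 1.6 × 10^-4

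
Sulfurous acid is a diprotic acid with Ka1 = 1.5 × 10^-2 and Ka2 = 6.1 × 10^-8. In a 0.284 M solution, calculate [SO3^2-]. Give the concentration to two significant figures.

First ionization gives [H+] ≈ [HSO3-] = 5.82 × 10^-2 M.
Second step: Ka2 = [H+][SO3^2-]/[HSO3-] ≈ [SO3^2-] (since [H+] ≈ [HSO3-]).
So [SO3^2-] ≈ Ka2.

6.1 × 10^-8 M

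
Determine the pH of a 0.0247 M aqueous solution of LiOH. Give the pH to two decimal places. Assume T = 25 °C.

pH = 12.39

LiOH is a strong base; [OH-] = 0.0247 M.
pOH = -log(0.0247) = 1.61
pH = 14.00 - 1.61 = 12.39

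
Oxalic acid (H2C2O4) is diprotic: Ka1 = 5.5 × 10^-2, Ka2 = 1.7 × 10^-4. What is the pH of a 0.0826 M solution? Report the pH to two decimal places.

Ka1 ≫ Ka2, so treat the first dissociation as the only significant source of H+.
Ka1 = x²/(0.0826 − x) = 5.5 × 10^-2
Solving the quadratic: x = (−Ka1 + √(Ka1² + 4·Ka1·C₀))/2 = 4.53 × 10^-2 M
pH = −log(4.53 × 10^-2) = 1.34

pH = 1.34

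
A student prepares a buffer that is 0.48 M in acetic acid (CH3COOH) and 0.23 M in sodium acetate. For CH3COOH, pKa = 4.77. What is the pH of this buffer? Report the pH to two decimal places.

Henderson–Hasselbalch: pH = pKa + log([CH3COO-]/[CH3COOH]) = 4.77 + log(0.23/0.48)
pH = 4.77 + (-0.320) = 4.45

pH = 4.45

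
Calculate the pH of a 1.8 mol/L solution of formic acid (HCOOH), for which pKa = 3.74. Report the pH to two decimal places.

HCOOH ⇌ HCOO- + H+
Ka = 10^(−3.74) = 1.82 × 10^-4
From the ICE table, Ka = [H+]²/(1.8 − [H+]) = 1.82 × 10^-4.
Since Ka ≪ C₀, [H+] ≈ √(Ka·C₀) = 1.81 × 10^-2 M.
Check: 1% ionized — well under 5%, approximation valid.
pH = −log[H+] = −log(1.81 × 10^-2) = 1.74

pH = 1.74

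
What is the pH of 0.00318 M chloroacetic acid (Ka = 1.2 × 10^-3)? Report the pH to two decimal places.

pH = 2.84

ClCH2COOH ⇌ ClCH2COO- + H+
Let x = [H+] at equilibrium. Ka = x²/(0.00318 − x).
x is not negligible relative to C₀; solve x² + 0.0012·x − 3.82e-06 = 0.
x = [−0.0012 + √(0.0012² + 1.53e-05)]/2 = 1.44 × 10^-3 M
pH = −log[H+] = −log(1.44 × 10^-3) = 2.84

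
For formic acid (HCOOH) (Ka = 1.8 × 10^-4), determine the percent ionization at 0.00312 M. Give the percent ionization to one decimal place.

21.3%

HCOOH ⇌ HCOO- + H+; let x = [H+] at equilibrium.
Solve x² + 0.00018x − 5.62e-07 = 0 → x = 6.65 × 10^-4 M
% ionization = x/C₀ × 100% = 6.65 × 10^-4/0.00312 × 100% = 21.3%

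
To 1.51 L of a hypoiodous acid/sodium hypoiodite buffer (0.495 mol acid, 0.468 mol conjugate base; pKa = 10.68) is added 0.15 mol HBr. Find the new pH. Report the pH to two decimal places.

pH = 10.37

Added H+ converts OI- to HOI: HOI → 0.645 mol, OI- → 0.318 mol.
pH = pKa + log(n_OI-/n_HOI) = 10.68 + log(0.318/0.645) = 10.68 + (-0.307)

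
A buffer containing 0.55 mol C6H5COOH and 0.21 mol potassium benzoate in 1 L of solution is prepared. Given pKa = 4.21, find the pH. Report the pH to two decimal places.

pH = pKa + log([A⁻]/[HA]) = 4.21 + log(0.21/0.55)
pH = 4.21 + (-0.418) = 3.79

pH = 3.79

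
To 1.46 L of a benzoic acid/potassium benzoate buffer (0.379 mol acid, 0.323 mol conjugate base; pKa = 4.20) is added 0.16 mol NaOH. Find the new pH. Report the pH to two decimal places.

pH = 4.54

OH- converts C6H5COOH to C6H5COO-: C6H5COOH → 0.219 mol, C6H5COO- → 0.483 mol.
Henderson–Hasselbalch with mole ratio 0.483/0.219: pH = 4.20 + (+0.344)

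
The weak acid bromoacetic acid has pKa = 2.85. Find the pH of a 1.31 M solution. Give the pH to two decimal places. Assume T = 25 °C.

BrCH2COOH ⇌ BrCH2COO- + H+
Ka = 10^(−2.85) = 1.41 × 10^-3
Ka = x²/(1.31 − x) = 1.41 × 10^-3
Since Ka ≪ C₀, x ≈ √(Ka·C₀) = 4.30 × 10^-2 M.
(x/C₀ = 3.3% < 5%, so the approximation holds.)
pH = −log[H+] = −log(4.30 × 10^-2) = 1.37

pH = 1.37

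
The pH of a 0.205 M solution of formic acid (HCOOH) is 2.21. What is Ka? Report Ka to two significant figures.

Ka = 1.9 × 10^-4

[H+] = 10^(-2.21) = 6.17 × 10^-3 M
At equilibrium [HA] = 0.205 − 6.17 × 10^-3 = 1.99 × 10^-1 M
Ka = [H+][A-]/[HA] = (6.17 × 10^-3)² / 1.99 × 10^-1 = 1.9 × 10^-4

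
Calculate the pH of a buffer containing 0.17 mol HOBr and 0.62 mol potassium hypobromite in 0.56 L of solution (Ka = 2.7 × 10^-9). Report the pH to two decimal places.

pH = 9.13

pKa = −log(2.7 × 10^-9) = 8.569
Using pH = pKa + log([base]/[acid]) with [base]/[acid] = 0.62/0.17:
pH = 8.569 + (+0.562) = 9.13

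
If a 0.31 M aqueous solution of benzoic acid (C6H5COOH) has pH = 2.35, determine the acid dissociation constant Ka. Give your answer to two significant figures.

Ka = 6.5 × 10^-5

[H+] = 10^(-2.35) = 4.47 × 10^-3 M
At equilibrium [HA] = 0.31 − 4.47 × 10^-3 = 3.06 × 10^-1 M
Ka = [H+][A-]/[HA] = (4.47 × 10^-3)² / 3.06 × 10^-1 = 6.5 × 10^-5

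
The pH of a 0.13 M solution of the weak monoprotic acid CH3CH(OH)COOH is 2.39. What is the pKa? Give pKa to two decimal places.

pKa = 3.88

[H+] = 10^(-2.39) = 4.07 × 10^-3 M
At equilibrium [HA] = 0.13 − 4.07 × 10^-3 = 1.26 × 10^-1 M
Ka = [H+][A-]/[HA] = (4.07 × 10^-3)² / 1.26 × 10^-1 = 1.31 × 10^-4
pKa = -log(1.31 × 10^-4) = 3.88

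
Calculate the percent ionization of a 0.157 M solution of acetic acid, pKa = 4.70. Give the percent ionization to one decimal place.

CH3COOH ⇌ CH3COO- + H+; let x = [H+] at equilibrium.
Ka = 10^(−4.70) = 2.00 × 10^-5
x ≈ √(Ka·C₀) = √(2.00 × 10^-5 × 0.157) = 1.77 × 10^-3 M
Fraction ionized = 1.77 × 10^-3 / 0.157 = 0.0113 → 1.1%

1.1%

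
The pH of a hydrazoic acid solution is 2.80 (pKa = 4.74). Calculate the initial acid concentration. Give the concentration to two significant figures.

C₀ = 1.4 × 10^-1 M

[H+] = 10^(-2.80) = 1.58 × 10^-3 M = x
Ka = 10^(−4.74) = 1.82 × 10^-5
Ka = x²/(C₀ − x) ⇒ C₀ = x + x²/Ka
C₀ = 1.58 × 10^-3 + (1.58 × 10^-3)²/(1.82 × 10^-5) = 1.39 × 10^-1 M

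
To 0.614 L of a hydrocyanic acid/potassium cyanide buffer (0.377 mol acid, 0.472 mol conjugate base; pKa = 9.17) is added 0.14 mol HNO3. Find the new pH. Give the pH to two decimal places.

Added H+ converts CN- to HCN: HCN → 0.517 mol, CN- → 0.332 mol.
Henderson–Hasselbalch with mole ratio 0.332/0.517: pH = 9.17 + (-0.192)

pH = 8.98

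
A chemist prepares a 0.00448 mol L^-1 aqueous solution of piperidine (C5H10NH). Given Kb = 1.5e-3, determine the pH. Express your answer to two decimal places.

C5H10NH + H2O ⇌ C5H10NH2+ + OH-
Kb = [OH-]²/(0.00448 − [OH-]) = 1.5 × 10^-3
[OH-] is not negligible relative to C₀; solve [OH-]² + 0.0015·[OH-] − 6.72e-06 = 0.
[OH-] = (−Kb + √(Kb² + 4·Kb·C₀))/2 = 1.95 × 10^-3 M
pOH = 2.71, so pH = 14.00 − pOH = 11.29

pH = 11.29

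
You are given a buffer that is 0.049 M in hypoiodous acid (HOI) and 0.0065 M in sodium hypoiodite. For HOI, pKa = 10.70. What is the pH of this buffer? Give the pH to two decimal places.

pH = 9.82

pH = pKa + log([A⁻]/[HA]) = 10.70 + log(0.0065/0.049)
pH = 10.70 + (-0.877) = 9.82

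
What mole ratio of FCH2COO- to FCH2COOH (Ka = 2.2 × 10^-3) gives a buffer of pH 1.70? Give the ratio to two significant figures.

ratio = 0.11

pKa = -log(2.2 × 10^-3) = 2.658
pH = pKa + log(r) ⇒ log(r) = 1.70 − 2.658 = -0.958
r = [FCH2COO-]/[FCH2COOH] = 10^(-0.958) = 0.11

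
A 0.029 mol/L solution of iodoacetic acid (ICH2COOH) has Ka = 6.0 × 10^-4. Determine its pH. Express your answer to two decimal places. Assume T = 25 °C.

ICH2COOH ⇌ ICH2COO- + H+
From the ICE table, Ka = x²/(0.029 − x) = 6.0 × 10^-4.
The 5% rule fails; solving x² + Ka·x − Ka·C₀ = 0 exactly:
x = (−Ka + √(Ka² + 4·Ka·C₀))/2 = 3.88 × 10^-3 M
pH = −log[H+] = −log(3.88 × 10^-3) = 2.41

pH = 2.41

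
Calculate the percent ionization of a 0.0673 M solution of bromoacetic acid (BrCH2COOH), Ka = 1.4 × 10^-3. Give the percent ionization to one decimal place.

BrCH2COOH ⇌ BrCH2COO- + H+; let x = [H+] at equilibrium.
Ka = x²/(C₀ − x); solving the quadratic gives x = 9.03 × 10^-3 M.
Fraction ionized = 9.03 × 10^-3 / 0.0673 = 0.1342 → 13.4%

13.4%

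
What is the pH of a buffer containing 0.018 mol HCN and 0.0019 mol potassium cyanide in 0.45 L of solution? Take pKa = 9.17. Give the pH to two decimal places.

pH = 8.19

Using pH = pKa + log([base]/[acid]) with [base]/[acid] = 0.0019/0.018:
pH = 9.17 + (-0.977) = 8.19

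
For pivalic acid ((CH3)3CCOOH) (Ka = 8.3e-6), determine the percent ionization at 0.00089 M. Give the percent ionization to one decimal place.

9.2%

(CH3)3CCOOH ⇌ (CH3)3CCOO- + H+; let x = [H+] at equilibrium.
Solve x² + 8.3e-06x − 7.39e-09 = 0 → x = 8.19 × 10^-5 M
% ionization = x/C₀ × 100% = 8.19 × 10^-5/0.00089 × 100% = 9.2%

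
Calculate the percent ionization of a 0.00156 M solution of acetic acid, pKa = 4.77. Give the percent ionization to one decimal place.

CH3COOH ⇌ CH3COO- + H+; let x = [H+] at equilibrium.
Ka = 10^(−4.77) = 1.70 × 10^-5
Ka = x²/(C₀ − x); solving the quadratic gives x = 1.55 × 10^-4 M.
Fraction ionized = 1.55 × 10^-4 / 0.00156 = 0.0994 → 9.9%

9.9%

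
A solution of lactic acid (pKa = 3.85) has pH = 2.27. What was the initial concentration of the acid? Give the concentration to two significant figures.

C₀ = 2.1 × 10^-1 M

[H+] = 10^(-2.27) = 5.37 × 10^-3 M = x
Ka = 10^(−3.85) = 1.41 × 10^-4
Ka = x²/(C₀ − x) ⇒ C₀ = x + x²/Ka
C₀ = 5.37 × 10^-3 + (5.37 × 10^-3)²/(1.41 × 10^-4) = 2.10 × 10^-1 M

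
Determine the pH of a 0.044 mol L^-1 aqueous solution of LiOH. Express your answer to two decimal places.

LiOH is a strong base; [OH-] = 0.044 M.
pOH = -log(0.044) = 1.36
pH = 14.00 - 1.36 = 12.64

pH = 12.64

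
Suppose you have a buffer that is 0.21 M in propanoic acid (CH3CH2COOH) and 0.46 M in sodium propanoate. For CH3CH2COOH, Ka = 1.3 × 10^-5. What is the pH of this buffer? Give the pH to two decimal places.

pH = 5.23

pKa = −log(1.3 × 10^-5) = 4.886
Using pH = pKa + log([base]/[acid]) with [base]/[acid] = 0.46/0.21:
pH = 4.886 + (+0.341) = 5.23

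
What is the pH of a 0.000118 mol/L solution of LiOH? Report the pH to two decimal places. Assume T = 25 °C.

pH = 10.07

LiOH is a strong base; [OH-] = 0.000118 M.
pOH = -log(0.000118) = 3.93
pH = 14.00 - 3.93 = 10.07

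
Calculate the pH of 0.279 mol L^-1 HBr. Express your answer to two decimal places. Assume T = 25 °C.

pH = 0.55

HBr is a strong acid and dissociates completely, so [H+] = 0.279 M.
pH = -log(0.279) = 0.55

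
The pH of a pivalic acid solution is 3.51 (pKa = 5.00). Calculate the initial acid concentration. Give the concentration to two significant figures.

[H+] = 10^(-3.51) = 3.09 × 10^-4 M = x
Ka = 10^(−5.00) = 1.00 × 10^-5
Ka = x²/(C₀ − x) ⇒ C₀ = x + x²/Ka
C₀ = 3.09 × 10^-4 + (3.09 × 10^-4)²/(1.00 × 10^-5) = 9.86 × 10^-3 M

C₀ = 9.9 × 10^-3 M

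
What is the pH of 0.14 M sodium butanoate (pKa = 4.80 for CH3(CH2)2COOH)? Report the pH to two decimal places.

pH = 8.97

CH3(CH2)2COO- is the conjugate base of the weak acid CH3(CH2)2COOH.
Ka = 10^(−4.80) = 1.58 × 10^-5
Kb = Kw/Ka = 1.0×10^-14 / 1.58 × 10^-5 = 6.33 × 10^-10
Kb = [OH-]²/(0.14 − [OH-]) = 6.33 × 10^-10
Since Kb ≪ C₀, [OH-] ≈ √(Kb·C₀) = 9.41 × 10^-6 M.
Check: 0.0067% ionized — well under 5%, approximation valid.
pOH = 5.03, so pH = 14.00 − pOH = 8.97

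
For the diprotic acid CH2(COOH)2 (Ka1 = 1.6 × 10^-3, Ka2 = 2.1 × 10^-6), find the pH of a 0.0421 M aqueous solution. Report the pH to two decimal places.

pH = 2.13

Ka1 ≫ Ka2, so treat the first dissociation as the only significant source of H+.
Ka1 = x²/(0.0421 − x) = 1.6 × 10^-3
Solving the quadratic: x = (−Ka1 + √(Ka1² + 4·Ka1·C₀))/2 = 7.45 × 10^-3 M
pH = −log(7.45 × 10^-3) = 2.13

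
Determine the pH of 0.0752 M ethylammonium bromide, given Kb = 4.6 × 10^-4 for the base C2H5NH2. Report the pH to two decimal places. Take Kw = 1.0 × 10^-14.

pH = 5.89

C2H5NH3+ is the conjugate acid of the weak base C2H5NH2.
Ka = Kw/Kb = 1.0×10^-14 / 4.6 × 10^-4 = 2.17 × 10^-11
Ka = x²/(0.0752 − x) = 2.17 × 10^-11
Assume x ≪ 0.0752: x ≈ √(2.17 × 10^-11 × 0.0752) = 1.28 × 10^-6 M
(x/C₀ = 0.0017% < 5%, so the approximation holds.)
pH = −log(1.28 × 10^-6) = 5.89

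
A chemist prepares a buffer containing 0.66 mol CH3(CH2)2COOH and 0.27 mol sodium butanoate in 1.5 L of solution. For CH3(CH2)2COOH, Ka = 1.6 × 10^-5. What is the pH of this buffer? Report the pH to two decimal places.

pKa = −log(1.6 × 10^-5) = 4.796
pH = pKa + log([A⁻]/[HA]) = 4.796 + log(0.27/0.66)
pH = 4.796 + (-0.388) = 4.41

pH = 4.41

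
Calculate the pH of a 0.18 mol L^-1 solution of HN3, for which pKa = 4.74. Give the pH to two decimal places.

pH = 2.74

HN3 ⇌ N3- + H+
Ka = 10^(−4.74) = 1.82 × 10^-5
Ka = x²/(0.18 − x) = 1.82 × 10^-5
Neglecting x in the denominator: x = √(1.82 × 10^-5 × 0.18) = 1.81 × 10^-3 M
(x/C₀ = 1% < 5%, so the approximation holds.)
pH = −log[H+] = −log(1.81 × 10^-3) = 2.74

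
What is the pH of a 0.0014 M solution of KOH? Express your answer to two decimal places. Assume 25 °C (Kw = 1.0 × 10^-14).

pH = 11.15

KOH is a strong base; [OH-] = 0.0014 M.
pOH = -log(0.0014) = 2.85
pH = 14.00 - 2.85 = 11.15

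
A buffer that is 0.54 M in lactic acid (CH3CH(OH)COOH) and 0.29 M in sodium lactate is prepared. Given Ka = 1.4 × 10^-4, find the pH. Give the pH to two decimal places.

pH = 3.58

pKa = −log(1.4 × 10^-4) = 3.854
Using pH = pKa + log([base]/[acid]) with [base]/[acid] = 0.29/0.54:
pH = 3.854 + (-0.270) = 3.58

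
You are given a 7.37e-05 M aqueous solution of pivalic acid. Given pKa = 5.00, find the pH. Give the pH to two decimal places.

(CH3)3CCOOH ⇌ (CH3)3CCOO- + H+
Ka = 10^(−5.00) = 1.00 × 10^-5
Ka = x²/(7.37e-05 − x) = 1.00 × 10^-5
Here C₀/Ka ≈ 7.37, so the small-x approximation fails. Use the quadratic:
x = (−Ka + √(Ka² + 4·Ka·C₀))/2 = 2.26 × 10^-5 M
pH = −log[H+] = −log(2.26 × 10^-5) = 4.65

pH = 4.65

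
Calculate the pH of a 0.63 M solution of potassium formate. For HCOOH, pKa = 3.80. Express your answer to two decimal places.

HCOO- is the conjugate base of the weak acid HCOOH.
Ka = 10^(−3.80) = 1.58 × 10^-4
Kb = Kw/Ka = 1.0×10^-14 / 1.58 × 10^-4 = 6.33 × 10^-11
From the ICE table, Kb = [OH-]²/(0.63 − [OH-]) = 6.33 × 10^-11.
Since Kb ≪ C₀, [OH-] ≈ √(Kb·C₀) = 6.31 × 10^-6 M.
pOH = −log(6.31 × 10^-6) = 5.20; pH = 14.00 − 5.20 = 8.80

pH = 8.80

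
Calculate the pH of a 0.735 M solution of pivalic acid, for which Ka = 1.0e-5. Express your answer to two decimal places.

pH = 2.57

(CH3)3CCOOH ⇌ (CH3)3CCOO- + H+
From the ICE table, Ka = x²/(0.735 − x) = 1.0 × 10^-5.
Assume x ≪ 0.735: x ≈ √(1.0 × 10^-5 × 0.735) = 2.71 × 10^-3 M
pH = −log(2.71 × 10^-3) = 2.57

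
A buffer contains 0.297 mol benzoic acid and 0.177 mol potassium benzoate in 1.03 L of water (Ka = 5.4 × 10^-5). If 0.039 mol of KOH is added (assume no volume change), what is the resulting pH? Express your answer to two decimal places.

pH = 4.19

OH- converts C6H5COOH to C6H5COO-: C6H5COOH → 0.258 mol, C6H5COO- → 0.216 mol.
pKa = −log(5.4 × 10^-5) = 4.268
pH = pKa + log(n_C6H5COO-/n_C6H5COOH) = 4.268 + log(0.216/0.258) = 4.268 + (-0.077)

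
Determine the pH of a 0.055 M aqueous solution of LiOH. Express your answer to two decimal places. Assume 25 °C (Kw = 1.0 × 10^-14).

pH = 12.74

LiOH is a strong base; [OH-] = 0.055 M.
pOH = -log(0.055) = 1.26
pH = 14.00 - 1.26 = 12.74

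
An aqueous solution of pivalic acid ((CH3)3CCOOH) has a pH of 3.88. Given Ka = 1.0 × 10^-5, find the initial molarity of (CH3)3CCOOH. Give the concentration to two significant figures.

[H+] = 10^(-3.88) = 1.32 × 10^-4 M = x
Ka = x²/(C₀ − x) ⇒ C₀ = x + x²/Ka
C₀ = 1.32 × 10^-4 + (1.32 × 10^-4)²/(1.0 × 10^-5) = 1.87 × 10^-3 M

C₀ = 1.9 × 10^-3 M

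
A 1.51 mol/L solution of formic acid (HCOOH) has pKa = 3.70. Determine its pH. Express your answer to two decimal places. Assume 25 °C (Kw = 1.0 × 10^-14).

HCOOH ⇌ HCOO- + H+
Ka = 10^(−3.70) = 2.00 × 10^-4
Ka = x²/(1.51 − x) = 2.00 × 10^-4
Since Ka ≪ C₀, x ≈ √(Ka·C₀) = 1.74 × 10^-2 M.
pH = −log(1.74 × 10^-2) = 1.76

pH = 1.76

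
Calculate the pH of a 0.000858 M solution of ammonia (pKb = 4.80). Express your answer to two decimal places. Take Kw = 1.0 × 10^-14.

pH = 10.04

NH3 + H2O ⇌ NH4+ + OH-
Kb = 10^(−4.80) = 1.58 × 10^-5
Kb = [OH-]²/(0.000858 − [OH-]) = 1.58 × 10^-5
Here C₀/Kb ≈ 54.3, so the small-[OH-] approximation fails. Use the quadratic:
[OH-] = (−Kb + √(Kb² + 4·Kb·C₀))/2 = 1.09 × 10^-4 M
pOH = 3.96, so pH = 14.00 − pOH = 10.04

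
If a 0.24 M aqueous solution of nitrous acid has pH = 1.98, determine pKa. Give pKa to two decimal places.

[H+] = 10^(-1.98) = 1.05 × 10^-2 M
At equilibrium [HA] = 0.24 − 1.05 × 10^-2 = 2.29 × 10^-1 M
Ka = [H+][A-]/[HA] = (1.05 × 10^-2)² / 2.29 × 10^-1 = 4.81 × 10^-4
pKa = -log(4.81 × 10^-4) = 3.32

pKa = 3.32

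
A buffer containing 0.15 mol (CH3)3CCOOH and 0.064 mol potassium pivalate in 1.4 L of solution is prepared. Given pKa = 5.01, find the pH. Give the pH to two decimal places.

pH = pKa + log([A⁻]/[HA]) = 5.01 + log(0.064/0.15)
pH = 5.01 + (-0.370) = 4.64

pH = 4.64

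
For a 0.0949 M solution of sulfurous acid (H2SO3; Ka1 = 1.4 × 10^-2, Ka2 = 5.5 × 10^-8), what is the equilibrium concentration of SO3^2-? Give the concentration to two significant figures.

5.5 × 10^-8 M

First ionization gives [H+] ≈ [HSO3-] = 3.01 × 10^-2 M.
Second step: Ka2 = [H+][SO3^2-]/[HSO3-] ≈ [SO3^2-] (since [H+] ≈ [HSO3-]).
So [SO3^2-] ≈ Ka2.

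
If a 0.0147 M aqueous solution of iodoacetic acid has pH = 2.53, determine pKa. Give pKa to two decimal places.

[H+] = 10^(-2.53) = 2.95 × 10^-3 M
At equilibrium [HA] = 0.0147 − 2.95 × 10^-3 = 1.18 × 10^-2 M
Ka = [H+][A-]/[HA] = (2.95 × 10^-3)² / 1.18 × 10^-2 = 7.37 × 10^-4
pKa = -log(7.37 × 10^-4) = 3.13

pKa = 3.13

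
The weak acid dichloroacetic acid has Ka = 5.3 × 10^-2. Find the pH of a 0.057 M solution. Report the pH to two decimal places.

Cl2CHCOOH ⇌ Cl2CHCOO- + H+
Ka = x²/(0.057 − x) = 5.3 × 10^-2
x is not negligible relative to C₀; solve x² + 0.053·x − 0.00302 = 0.
x = [−0.053 + √(0.053² + 0.0121)]/2 = 3.45 × 10^-2 M
pH = −log(3.45 × 10^-2) = 1.46

pH = 1.46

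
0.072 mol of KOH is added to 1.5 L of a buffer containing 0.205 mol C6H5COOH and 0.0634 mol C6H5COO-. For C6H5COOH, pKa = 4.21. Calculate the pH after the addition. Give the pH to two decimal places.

After neutralization: n(C6H5COOH) = 0.133 mol, n(C6H5COO-) = 0.135 mol.
Henderson–Hasselbalch with mole ratio 0.135/0.133: pH = 4.21 + (+0.006)

pH = 4.22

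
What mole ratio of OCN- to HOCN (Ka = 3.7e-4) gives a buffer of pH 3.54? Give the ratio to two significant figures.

ratio = 1.3

pKa = -log(3.7 × 10^-4) = 3.432
pH = pKa + log(r) ⇒ log(r) = 3.54 − 3.432 = +0.108
r = [OCN-]/[HOCN] = 10^(+0.108) = 1.28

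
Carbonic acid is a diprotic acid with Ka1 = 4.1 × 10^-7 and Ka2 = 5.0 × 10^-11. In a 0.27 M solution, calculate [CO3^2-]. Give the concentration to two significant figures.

First ionization gives [H+] ≈ [HCO3-] = 3.33 × 10^-4 M.
Second step: Ka2 = [H+][CO3^2-]/[HCO3-] ≈ [CO3^2-] (since [H+] ≈ [HCO3-]).
So [CO3^2-] ≈ Ka2.

5.0 × 10^-11 M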